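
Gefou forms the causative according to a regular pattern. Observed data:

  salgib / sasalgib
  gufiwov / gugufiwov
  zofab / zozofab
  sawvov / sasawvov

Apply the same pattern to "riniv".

Every pair shown (salgib → sasalgib, gufiwov → gugufiwov, zofab → zozofab, …) follows the same rule: repeat the first consonant+vowel as a prefix.
So riniv → ririniv.

ririniv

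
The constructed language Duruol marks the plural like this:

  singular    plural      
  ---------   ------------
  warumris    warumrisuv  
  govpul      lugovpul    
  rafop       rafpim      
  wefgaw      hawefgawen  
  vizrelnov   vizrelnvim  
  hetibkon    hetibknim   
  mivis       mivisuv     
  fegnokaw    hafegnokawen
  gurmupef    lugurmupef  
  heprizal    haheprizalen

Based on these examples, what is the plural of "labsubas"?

halabsubasen

heprizal and govpul both end in -l yet inflect differently (haheprizalen, lugovpul), so the final letter is not what conditions the rule; the last vowel is.
"labsubas" has last vowel 'a'. The stems whose last vowel is 'a' (fegnokaw → hafegnokawen, wefgaw → hawefgawen, heprizal → haheprizalen) add ha- … -en around the stem.
The other patterns: stems whose last vowel is 'o' delete the last vowel and add -im; stems whose last vowel is 'i' add -uv; stems whose last vowel is 'e' or 'u' add the prefix lu-.
So labsubas → halabsubasen.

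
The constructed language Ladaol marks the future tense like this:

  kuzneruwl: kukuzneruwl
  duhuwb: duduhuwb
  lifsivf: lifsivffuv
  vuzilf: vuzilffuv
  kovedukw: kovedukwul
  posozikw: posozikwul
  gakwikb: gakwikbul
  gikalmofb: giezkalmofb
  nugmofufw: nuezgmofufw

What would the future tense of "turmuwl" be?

tuturmuwl

"turmuwl" has second-to-last letter 'w'. The stems whose second-to-last letter is 'w' (kuzneruwl → kukuzneruwl, duhuwb → duduhuwb) repeat the first consonant+vowel as a prefix.
The other patterns: stems whose second-to-last letter is 'l' or 'v' double the final consonant and add -uv; stems whose second-to-last letter is 'k' add -ul; stems whose second-to-last letter is 'f' insert -ez- after the first vowel.
So turmuwl → tuturmuwl.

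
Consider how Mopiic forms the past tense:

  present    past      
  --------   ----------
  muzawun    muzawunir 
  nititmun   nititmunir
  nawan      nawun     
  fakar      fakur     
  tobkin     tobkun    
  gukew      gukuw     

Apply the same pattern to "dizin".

dizun

"dizin" has last vowel 'i'. The one such stem in the data (tobkin → tobkun) changes the last vowel to 'u' (as do nawan, fakar), so the same rule applies.
The other pattern: stems whose last vowel is 'u' add -ir.
So dizin → dizun.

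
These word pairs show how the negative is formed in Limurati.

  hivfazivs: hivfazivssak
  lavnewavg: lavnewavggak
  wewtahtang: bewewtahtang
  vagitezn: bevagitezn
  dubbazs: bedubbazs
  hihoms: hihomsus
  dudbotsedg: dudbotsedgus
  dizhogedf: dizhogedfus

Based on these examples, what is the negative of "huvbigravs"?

huvbigravssak

lavnewavg and wewtahtang both end in -g yet inflect differently (lavnewavggak, bewewtahtang), so the final letter is not what conditions the rule; the second-to-last letter is.
"huvbigravs" has second-to-last letter 'v'. The stems whose second-to-last letter is 'v' (hivfazivs → hivfazivssak, lavnewavg → lavnewavggak) double the final consonant and add -ak.
The other patterns: stems whose second-to-last letter is 'n' or 'z' add the prefix be-; stems whose second-to-last letter is 'd' or 'm' add -us.
So huvbigravs → huvbigravssak.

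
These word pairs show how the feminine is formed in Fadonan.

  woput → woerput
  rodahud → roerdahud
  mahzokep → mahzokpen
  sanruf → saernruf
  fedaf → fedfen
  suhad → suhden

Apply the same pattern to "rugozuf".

ruergozuf

fedaf and sanruf both end in -f yet inflect differently (fedfen, saernruf), so the final letter is not what conditions the rule; the last vowel is.
"rugozuf" has last vowel 'u'. The stems whose last vowel is 'u' (woput → woerput, sanruf → saernruf, rodahud → roerdahud) insert -er- after the first vowel.
So rugozuf → ruergozuf.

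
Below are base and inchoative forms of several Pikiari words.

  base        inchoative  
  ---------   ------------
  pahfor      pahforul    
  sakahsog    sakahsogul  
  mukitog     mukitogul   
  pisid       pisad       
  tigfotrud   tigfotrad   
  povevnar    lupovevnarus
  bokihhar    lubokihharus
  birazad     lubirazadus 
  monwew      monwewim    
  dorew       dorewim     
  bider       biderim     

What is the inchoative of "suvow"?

suvowul

"suvow" has last vowel 'o'. The stems whose last vowel is 'o' (pahfor → pahforul, sakahsog → sakahsogul, mukitog → mukitogul) add -ul.
The other patterns: stems whose last vowel is 'i' or 'u' change the last vowel to 'a'; stems whose last vowel is 'a' add lu- … -us around the stem; stems whose last vowel is 'e' add -im.
So suvow → suvowul.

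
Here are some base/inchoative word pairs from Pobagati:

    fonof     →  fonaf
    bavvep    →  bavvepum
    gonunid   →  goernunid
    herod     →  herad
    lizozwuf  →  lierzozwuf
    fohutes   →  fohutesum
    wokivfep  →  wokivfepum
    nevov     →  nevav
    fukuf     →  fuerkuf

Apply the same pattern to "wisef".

wisefum

"wisef" has last vowel 'e'. The stems whose last vowel is 'e' (wokivfep → wokivfepum, bavvep → bavvepum, fohutes → fohutesum) add -um.
The other patterns: stems whose last vowel is 'o' change the last vowel to 'a'; stems whose last vowel is 'i' or 'u' insert -er- after the first vowel.
So wisef → wisefum.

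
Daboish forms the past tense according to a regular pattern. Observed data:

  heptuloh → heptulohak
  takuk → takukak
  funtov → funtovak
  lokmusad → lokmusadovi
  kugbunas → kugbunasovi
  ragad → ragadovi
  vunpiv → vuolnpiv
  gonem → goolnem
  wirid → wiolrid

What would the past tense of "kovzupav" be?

kovzupavovi

funtov and vunpiv both end in -v yet inflect differently (funtovak, vuolnpiv), so the final letter is not what conditions the rule; the last vowel is.
"kovzupav" has last vowel 'a'. The stems whose last vowel is 'a' (lokmusad → lokmusadovi, kugbunas → kugbunasovi, ragad → ragadovi) add -ovi.
So kovzupav → kovzupavovi.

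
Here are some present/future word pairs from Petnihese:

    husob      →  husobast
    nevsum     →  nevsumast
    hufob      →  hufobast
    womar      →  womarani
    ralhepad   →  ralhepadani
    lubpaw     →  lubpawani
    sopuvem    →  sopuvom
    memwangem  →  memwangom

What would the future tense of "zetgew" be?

zetgow

nevsum and sopuvem both end in -m yet inflect differently (nevsumast, sopuvom), so the final letter is not what conditions the rule; the last vowel is.
"zetgew" has last vowel 'e'. The stems whose last vowel is 'e' (sopuvem → sopuvom, memwangem → memwangom) change the last vowel to 'o'.
The other patterns: stems whose last vowel is 'o' or 'u' add -ast; stems whose last vowel is 'a' add -ani.
So zetgew → zetgow.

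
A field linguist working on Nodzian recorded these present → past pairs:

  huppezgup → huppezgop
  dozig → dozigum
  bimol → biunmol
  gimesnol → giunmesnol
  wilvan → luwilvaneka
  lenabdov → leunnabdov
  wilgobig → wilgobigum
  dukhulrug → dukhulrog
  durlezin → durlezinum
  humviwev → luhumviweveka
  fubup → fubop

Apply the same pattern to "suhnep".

"suhnep" has last vowel 'e'. The one such stem in the data (humviwev → luhumviweveka) adds lu- … -eka around the stem, so the same rule applies.
So suhnep → lusuhnepeka.

lusuhnepeka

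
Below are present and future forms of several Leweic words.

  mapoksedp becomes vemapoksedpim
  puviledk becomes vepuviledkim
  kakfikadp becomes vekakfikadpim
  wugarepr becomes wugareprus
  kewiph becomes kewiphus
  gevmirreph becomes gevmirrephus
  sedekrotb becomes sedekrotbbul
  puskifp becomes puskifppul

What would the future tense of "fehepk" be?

mapoksedp and puskifp both end in -p yet inflect differently (vemapoksedpim, puskifppul), so the final letter is not what conditions the rule; the second-to-last letter is.
"fehepk" has second-to-last letter 'p'. The stems whose second-to-last letter is 'p' (wugarepr → wugareprus, kewiph → kewiphus, gevmirreph → gevmirrephus) add -us.
The other patterns: stems whose second-to-last letter is 'd' add ve- … -im around the stem; stems whose second-to-last letter is 'f' or 't' double the final consonant and add -ul.
So fehepk → fehepkus.

fehepkus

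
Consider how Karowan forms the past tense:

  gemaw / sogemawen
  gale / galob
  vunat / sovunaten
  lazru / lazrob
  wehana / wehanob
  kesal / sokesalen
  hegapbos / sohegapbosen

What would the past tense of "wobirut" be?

sowobiruten

gemaw and wehana both have last vowel 'a' yet inflect differently (sogemawen, wehanob), so the last vowel is not what conditions the rule; whether the stem ends in a vowel or a consonant is.
"wobirut" ends in a consonant. The stems ending in a consonant (gemaw → sogemawen, kesal → sokesalen, hegapbos → sohegapbosen) add so- … -en around the stem.
So wobirut → sowobiruten.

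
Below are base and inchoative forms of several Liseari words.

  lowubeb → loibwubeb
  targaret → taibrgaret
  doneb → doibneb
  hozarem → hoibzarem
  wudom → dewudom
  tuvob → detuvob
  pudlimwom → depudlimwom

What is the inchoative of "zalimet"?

hozarem and wudom both end in -m yet inflect differently (hoibzarem, dewudom), so the final letter is not what conditions the rule; the last vowel is.
"zalimet" has last vowel 'e'. The stems whose last vowel is 'e' (lowubeb → loibwubeb, targaret → taibrgaret, doneb → doibneb) insert -ib- after the first vowel.
The other pattern: stems whose last vowel is 'o' add the prefix de-.
So zalimet → zaiblimet.

zaiblimet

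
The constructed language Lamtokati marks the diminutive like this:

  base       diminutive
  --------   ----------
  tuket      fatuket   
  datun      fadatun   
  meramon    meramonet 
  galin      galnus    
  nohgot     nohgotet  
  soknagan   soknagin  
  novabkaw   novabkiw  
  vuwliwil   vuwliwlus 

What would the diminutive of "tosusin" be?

tosusnus

galin and soknagan both end in -n yet inflect differently (galnus, soknagin), so the final letter is not what conditions the rule; the last vowel is.
"tosusin" has last vowel 'i'. The stems whose last vowel is 'i' (vuwliwil → vuwliwlus, galin → galnus) delete the last vowel and add -us.
The other patterns: stems whose last vowel is 'a' change the last vowel to 'i'; stems whose last vowel is 'e' or 'u' add the prefix fa-; stems whose last vowel is 'o' add -et.
So tosusin → tosusnus.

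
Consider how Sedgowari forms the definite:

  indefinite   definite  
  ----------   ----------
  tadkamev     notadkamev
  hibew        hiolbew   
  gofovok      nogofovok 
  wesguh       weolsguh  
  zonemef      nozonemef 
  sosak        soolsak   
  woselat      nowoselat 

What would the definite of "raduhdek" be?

"raduhdek" has 3 vowels. The stems with 3 vowels (woselat → nowoselat, gofovok → nogofovok, zonemef → nozonemef) add the prefix no-.
The other pattern: stems with 2 vowels insert -ol- after the first vowel.
So raduhdek → noraduhdek.

noraduhdek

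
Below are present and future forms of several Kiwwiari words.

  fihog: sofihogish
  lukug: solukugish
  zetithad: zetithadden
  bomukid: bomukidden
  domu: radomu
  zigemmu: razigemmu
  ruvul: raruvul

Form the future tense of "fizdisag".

"fizdisag" ends in -g. The stems ending in -g (fihog → sofihogish, lukug → solukugish) add so- … -ish around the stem.
The other patterns: stems ending in -d double the final consonant and add -en; stems ending in -l or -u add the prefix ra-.
So fizdisag → sofizdisagish.

sofizdisagish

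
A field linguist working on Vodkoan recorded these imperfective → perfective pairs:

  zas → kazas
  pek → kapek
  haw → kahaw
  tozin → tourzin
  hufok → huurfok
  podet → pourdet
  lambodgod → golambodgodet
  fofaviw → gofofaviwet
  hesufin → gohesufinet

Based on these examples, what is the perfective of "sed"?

kased

"sed" has 1 vowel. The stems with 1 vowel (zas → kazas, pek → kapek, haw → kahaw) add the prefix ka-.
So sed → kased.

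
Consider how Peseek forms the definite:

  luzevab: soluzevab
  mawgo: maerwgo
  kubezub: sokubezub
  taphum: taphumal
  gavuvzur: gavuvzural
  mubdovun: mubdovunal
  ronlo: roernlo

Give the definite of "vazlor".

vazloral

kubezub and taphum both have last vowel 'u' yet inflect differently (sokubezub, taphumal), so the last vowel is not what conditions the rule; the final letter is.
"vazlor" ends in -r. The one such stem in the data (gavuvzur → gavuvzural) adds -al, so the same rule applies.
The other patterns: stems ending in -o insert -er- after the first vowel; stems ending in -b add the prefix so-.
So vazlor → vazloral.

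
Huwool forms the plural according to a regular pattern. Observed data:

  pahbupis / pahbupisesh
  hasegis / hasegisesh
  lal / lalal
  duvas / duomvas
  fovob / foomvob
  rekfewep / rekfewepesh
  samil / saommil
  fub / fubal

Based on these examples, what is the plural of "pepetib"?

fub and fovob both end in -b yet inflect differently (fubal, foomvob), so the final letter is not what conditions the rule; the number of vowels is.
"pepetib" has 3 vowels. The stems with 3 vowels (rekfewep → rekfewepesh, pahbupis → pahbupisesh, hasegis → hasegisesh) add -esh.
The other patterns: stems with 1 vowel add -al; stems with 2 vowels insert -om- after the first vowel.
So pepetib → pepetibesh.

pepetibesh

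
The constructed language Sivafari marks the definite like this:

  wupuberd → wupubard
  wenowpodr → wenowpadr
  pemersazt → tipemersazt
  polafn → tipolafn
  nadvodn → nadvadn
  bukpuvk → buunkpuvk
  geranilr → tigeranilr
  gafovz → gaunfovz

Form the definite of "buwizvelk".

tibuwizvelk

"buwizvelk" has second-to-last letter 'l'. The one such stem in the data (geranilr → tigeranilr) adds the prefix ti-, so the same rule applies.
So buwizvelk → tibuwizvelk.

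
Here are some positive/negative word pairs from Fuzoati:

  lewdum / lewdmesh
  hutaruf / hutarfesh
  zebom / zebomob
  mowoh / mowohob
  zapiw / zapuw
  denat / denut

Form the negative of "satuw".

satwesh

"satuw" has last vowel 'u'. The stems whose last vowel is 'u' (lewdum → lewdmesh, hutaruf → hutarfesh) delete the last vowel and add -esh.
The other patterns: stems whose last vowel is 'o' add -ob; stems whose last vowel is 'a' or 'i' change the last vowel to 'u'.
So satuw → satwesh.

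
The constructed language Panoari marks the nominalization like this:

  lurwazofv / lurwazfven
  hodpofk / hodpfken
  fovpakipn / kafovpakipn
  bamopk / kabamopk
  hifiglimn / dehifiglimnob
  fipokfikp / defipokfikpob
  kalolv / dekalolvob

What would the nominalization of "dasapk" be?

kadasapk

hodpofk and bamopk both end in -k yet inflect differently (hodpfken, kabamopk), so the final letter is not what conditions the rule; the second-to-last letter is.
"dasapk" has second-to-last letter 'p'. The stems whose second-to-last letter is 'p' (fovpakipn → kafovpakipn, bamopk → kabamopk) add the prefix ka-.
The other patterns: stems whose second-to-last letter is 'f' delete the last vowel and add -en; stems whose second-to-last letter is 'k', 'l' or 'm' add de- … -ob around the stem.
So dasapk → kadasapk.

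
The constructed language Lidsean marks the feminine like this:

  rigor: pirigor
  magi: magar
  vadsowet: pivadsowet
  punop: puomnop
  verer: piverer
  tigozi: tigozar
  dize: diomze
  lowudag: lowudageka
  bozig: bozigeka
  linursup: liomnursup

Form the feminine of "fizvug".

fizvugeka

"fizvug" ends in -g. The stems ending in -g (bozig → bozigeka, lowudag → lowudageka) add -eka.
The other patterns: stems ending in -i drop the final letter and add -ar; stems ending in -e or -p insert -om- after the first vowel; stems ending in -r or -t add the prefix pi-.
So fizvug → fizvugeka.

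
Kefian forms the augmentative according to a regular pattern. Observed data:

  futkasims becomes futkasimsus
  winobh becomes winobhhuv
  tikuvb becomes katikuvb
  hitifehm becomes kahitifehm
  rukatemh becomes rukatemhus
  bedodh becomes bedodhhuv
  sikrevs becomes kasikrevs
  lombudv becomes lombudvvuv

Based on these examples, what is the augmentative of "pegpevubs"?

futkasims and sikrevs both end in -s yet inflect differently (futkasimsus, kasikrevs), so the final letter is not what conditions the rule; the second-to-last letter is.
"pegpevubs" has second-to-last letter 'b'. The one such stem in the data (winobh → winobhhuv) doubles the final consonant and adds -uv (as do lombudv, bedodh), so the same rule applies.
So pegpevubs → pegpevubssuv.

pegpevubssuv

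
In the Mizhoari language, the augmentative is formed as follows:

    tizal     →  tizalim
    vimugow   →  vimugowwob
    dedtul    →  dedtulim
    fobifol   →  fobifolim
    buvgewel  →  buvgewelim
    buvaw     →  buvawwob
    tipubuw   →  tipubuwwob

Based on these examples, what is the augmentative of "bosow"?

tipubuw and dedtul both have last vowel 'u' yet inflect differently (tipubuwwob, dedtulim), so the last vowel is not what conditions the rule; the final letter is.
"bosow" ends in -w. The stems ending in -w (tipubuw → tipubuwwob, buvaw → buvawwob, vimugow → vimugowwob) double the final consonant and add -ob.
The other pattern: stems ending in -l add -im.
So bosow → bosowwob.

bosowwob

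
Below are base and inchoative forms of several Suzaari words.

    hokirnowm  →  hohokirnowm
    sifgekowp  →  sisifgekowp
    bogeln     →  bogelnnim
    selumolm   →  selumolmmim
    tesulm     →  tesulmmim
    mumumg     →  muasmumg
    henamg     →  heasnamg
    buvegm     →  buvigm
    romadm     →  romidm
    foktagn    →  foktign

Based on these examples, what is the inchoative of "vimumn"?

viasmumn

"vimumn" has second-to-last letter 'm'. The stems whose second-to-last letter is 'm' (mumumg → muasmumg, henamg → heasnamg) insert -as- after the first vowel.
So vimumn → viasmumn.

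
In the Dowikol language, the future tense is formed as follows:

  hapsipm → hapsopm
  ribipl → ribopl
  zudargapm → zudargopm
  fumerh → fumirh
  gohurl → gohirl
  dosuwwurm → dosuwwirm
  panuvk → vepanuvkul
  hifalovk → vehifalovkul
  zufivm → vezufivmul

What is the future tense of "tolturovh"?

ribipl and gohurl both end in -l yet inflect differently (ribopl, gohirl), so the final letter is not what conditions the rule; the second-to-last letter is.
"tolturovh" has second-to-last letter 'v'. The stems whose second-to-last letter is 'v' (panuvk → vepanuvkul, hifalovk → vehifalovkul, zufivm → vezufivmul) add ve- … -ul around the stem.
The other patterns: stems whose second-to-last letter is 'p' change the last vowel to 'o'; stems whose second-to-last letter is 'r' change the last vowel to 'i'.
So tolturovh → vetolturovhul.

vetolturovhul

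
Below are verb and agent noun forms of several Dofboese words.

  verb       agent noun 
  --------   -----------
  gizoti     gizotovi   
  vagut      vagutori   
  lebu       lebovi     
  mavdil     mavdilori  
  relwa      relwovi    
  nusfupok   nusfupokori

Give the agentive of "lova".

mavdil and gizoti both have last vowel 'i' yet inflect differently (mavdilori, gizotovi), so the last vowel is not what conditions the rule; whether the stem ends in a vowel or a consonant is.
"lova" ends in a vowel. The stems ending in a vowel (relwa → relwovi, gizoti → gizotovi, lebu → lebovi) drop the final letter and add -ovi.
So lova → lovovi.

lovovi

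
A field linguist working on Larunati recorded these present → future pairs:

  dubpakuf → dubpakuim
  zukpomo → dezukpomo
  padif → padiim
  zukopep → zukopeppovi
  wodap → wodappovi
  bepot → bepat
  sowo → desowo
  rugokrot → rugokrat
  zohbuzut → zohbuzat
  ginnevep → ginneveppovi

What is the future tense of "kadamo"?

dekadamo

zohbuzut and dubpakuf both have last vowel 'u' yet inflect differently (zohbuzat, dubpakuim), so the last vowel is not what conditions the rule; the final letter is.
"kadamo" ends in -o. The stems ending in -o (sowo → desowo, zukpomo → dezukpomo) add the prefix de-.
So kadamo → dekadamo.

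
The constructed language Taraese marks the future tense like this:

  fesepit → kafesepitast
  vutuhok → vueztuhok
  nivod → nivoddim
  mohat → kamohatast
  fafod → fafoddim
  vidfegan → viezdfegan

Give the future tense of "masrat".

kamasratast

mohat and vidfegan both have last vowel 'a' yet inflect differently (kamohatast, viezdfegan), so the last vowel is not what conditions the rule; the final letter is.
"masrat" ends in -t. The stems ending in -t (mohat → kamohatast, fesepit → kafesepitast) add ka- … -ast around the stem.
So masrat → kamasratast.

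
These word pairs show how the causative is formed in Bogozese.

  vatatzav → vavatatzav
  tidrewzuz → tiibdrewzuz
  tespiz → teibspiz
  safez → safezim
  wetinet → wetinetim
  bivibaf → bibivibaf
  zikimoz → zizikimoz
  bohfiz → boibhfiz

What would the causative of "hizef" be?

hizefim

safez and tidrewzuz both end in -z yet inflect differently (safezim, tiibdrewzuz), so the final letter is not what conditions the rule; the last vowel is.
"hizef" has last vowel 'e'. The stems whose last vowel is 'e' (wetinet → wetinetim, safez → safezim) add -im.
The other patterns: stems whose last vowel is 'i' or 'u' insert -ib- after the first vowel; stems whose last vowel is 'a' or 'o' repeat the first consonant+vowel as a prefix.
So hizef → hizefim.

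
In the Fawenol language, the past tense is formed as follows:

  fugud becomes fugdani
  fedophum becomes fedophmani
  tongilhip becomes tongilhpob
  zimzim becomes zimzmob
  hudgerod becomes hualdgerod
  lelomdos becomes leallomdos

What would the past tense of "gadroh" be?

fedophum and zimzim both end in -m yet inflect differently (fedophmani, zimzmob), so the final letter is not what conditions the rule; the last vowel is.
"gadroh" has last vowel 'o'. The stems whose last vowel is 'o' (hudgerod → hualdgerod, lelomdos → leallomdos) insert -al- after the first vowel.
The other patterns: stems whose last vowel is 'u' delete the last vowel and add -ani; stems whose last vowel is 'i' delete the last vowel and add -ob.
So gadroh → gaaldroh.

gaaldroh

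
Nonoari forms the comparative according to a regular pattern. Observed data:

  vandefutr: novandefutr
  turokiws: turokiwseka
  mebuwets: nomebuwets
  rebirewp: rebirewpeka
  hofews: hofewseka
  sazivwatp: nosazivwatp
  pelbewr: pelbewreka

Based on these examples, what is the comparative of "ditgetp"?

noditgetp

"ditgetp" has second-to-last letter 't'. The stems whose second-to-last letter is 't' (vandefutr → novandefutr, mebuwets → nomebuwets, sazivwatp → nosazivwatp) add the prefix no-.
So ditgetp → noditgetp.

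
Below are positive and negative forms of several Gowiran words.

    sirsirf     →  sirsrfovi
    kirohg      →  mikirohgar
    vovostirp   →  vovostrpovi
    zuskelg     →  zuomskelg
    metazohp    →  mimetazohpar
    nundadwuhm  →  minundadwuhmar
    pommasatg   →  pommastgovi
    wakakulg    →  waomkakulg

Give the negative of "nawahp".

minawahpar

kirohg and zuskelg both end in -g yet inflect differently (mikirohgar, zuomskelg), so the final letter is not what conditions the rule; the second-to-last letter is.
"nawahp" has second-to-last letter 'h'. The stems whose second-to-last letter is 'h' (nundadwuhm → minundadwuhmar, metazohp → mimetazohpar, kirohg → mikirohgar) add mi- … -ar around the stem.
So nawahp → minawahpar.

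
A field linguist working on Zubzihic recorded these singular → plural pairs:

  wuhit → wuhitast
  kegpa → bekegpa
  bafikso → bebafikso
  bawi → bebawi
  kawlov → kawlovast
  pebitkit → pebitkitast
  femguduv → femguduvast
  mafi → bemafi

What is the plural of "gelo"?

begelo

bawi and pebitkit both have last vowel 'i' yet inflect differently (bebawi, pebitkitast), so the last vowel is not what conditions the rule; whether the stem ends in a vowel or a consonant is.
"gelo" ends in a vowel. The stems ending in a vowel (bawi → bebawi, bafikso → bebafikso, mafi → bemafi) add the prefix be-.
So gelo → begelo.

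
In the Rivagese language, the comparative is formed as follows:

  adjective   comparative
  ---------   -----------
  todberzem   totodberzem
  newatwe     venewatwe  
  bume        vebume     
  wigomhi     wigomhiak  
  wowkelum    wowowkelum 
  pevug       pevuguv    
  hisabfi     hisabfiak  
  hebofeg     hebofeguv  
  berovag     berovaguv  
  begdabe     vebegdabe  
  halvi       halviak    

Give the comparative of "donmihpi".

todberzem and newatwe both have last vowel 'e' yet inflect differently (totodberzem, venewatwe), so the last vowel is not what conditions the rule; the final letter is.
"donmihpi" ends in -i. The stems ending in -i (halvi → halviak, wigomhi → wigomhiak, hisabfi → hisabfiak) add -ak.
The other patterns: stems ending in -m repeat the first consonant+vowel as a prefix; stems ending in -e add the prefix ve-; stems ending in -g add -uv.
So donmihpi → donmihpiak.

donmihpiak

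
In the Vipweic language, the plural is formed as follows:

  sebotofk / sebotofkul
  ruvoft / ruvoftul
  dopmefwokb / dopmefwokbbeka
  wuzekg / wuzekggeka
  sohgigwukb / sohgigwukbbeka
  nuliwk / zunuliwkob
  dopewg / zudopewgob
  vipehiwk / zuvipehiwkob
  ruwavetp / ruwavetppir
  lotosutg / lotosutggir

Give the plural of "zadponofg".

zadponofgul

sebotofk and nuliwk both end in -k yet inflect differently (sebotofkul, zunuliwkob), so the final letter is not what conditions the rule; the second-to-last letter is.
"zadponofg" has second-to-last letter 'f'. The stems whose second-to-last letter is 'f' (sebotofk → sebotofkul, ruvoft → ruvoftul) add -ul.
So zadponofg → zadponofgul.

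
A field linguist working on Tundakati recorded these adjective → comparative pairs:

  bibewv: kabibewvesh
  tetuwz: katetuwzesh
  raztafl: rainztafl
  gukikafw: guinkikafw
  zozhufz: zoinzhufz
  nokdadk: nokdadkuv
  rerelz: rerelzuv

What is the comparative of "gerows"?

kagerowsesh

tetuwz and zozhufz both end in -z yet inflect differently (katetuwzesh, zoinzhufz), so the final letter is not what conditions the rule; the second-to-last letter is.
"gerows" has second-to-last letter 'w'. The stems whose second-to-last letter is 'w' (bibewv → kabibewvesh, tetuwz → katetuwzesh) add ka- … -esh around the stem.
The other patterns: stems whose second-to-last letter is 'f' insert -in- after the first vowel; stems whose second-to-last letter is 'd' or 'l' add -uv.
So gerows → kagerowsesh.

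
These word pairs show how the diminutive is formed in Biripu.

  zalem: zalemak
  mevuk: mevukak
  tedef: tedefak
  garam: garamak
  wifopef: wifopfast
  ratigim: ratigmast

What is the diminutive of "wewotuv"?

"wewotuv" has 3 vowels. The stems with 3 vowels (wifopef → wifopfast, ratigim → ratigmast) delete the last vowel and add -ast.
The other pattern: stems with 2 vowels add -ak.
So wewotuv → wewotvast.

wewotvast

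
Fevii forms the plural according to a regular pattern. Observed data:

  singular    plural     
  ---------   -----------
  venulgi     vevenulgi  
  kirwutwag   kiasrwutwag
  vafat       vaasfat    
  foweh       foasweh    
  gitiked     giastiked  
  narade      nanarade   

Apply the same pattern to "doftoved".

narade and gitiked both have last vowel 'e' yet inflect differently (nanarade, giastiked), so the last vowel is not what conditions the rule; whether the stem ends in a vowel or a consonant is.
"doftoved" ends in a consonant. The stems ending in a consonant (gitiked → giastiked, foweh → foasweh, vafat → vaasfat) insert -as- after the first vowel.
So doftoved → doasftoved.

doasftoved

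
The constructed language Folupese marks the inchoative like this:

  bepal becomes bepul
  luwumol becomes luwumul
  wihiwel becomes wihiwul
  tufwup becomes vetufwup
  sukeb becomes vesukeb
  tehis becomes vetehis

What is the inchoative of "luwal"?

wihiwel and sukeb both have last vowel 'e' yet inflect differently (wihiwul, vesukeb), so the last vowel is not what conditions the rule; the final letter is.
"luwal" ends in -l. The stems ending in -l (bepal → bepul, luwumol → luwumul, wihiwel → wihiwul) change the last vowel to 'u'.
The other pattern: stems ending in -b, -p or -s add the prefix ve-.
So luwal → luwul.

luwul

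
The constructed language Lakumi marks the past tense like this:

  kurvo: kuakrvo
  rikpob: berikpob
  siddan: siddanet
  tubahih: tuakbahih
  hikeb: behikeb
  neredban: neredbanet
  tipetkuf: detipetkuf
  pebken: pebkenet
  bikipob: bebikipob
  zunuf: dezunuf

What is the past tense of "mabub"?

bemabub

hikeb and pebken both have last vowel 'e' yet inflect differently (behikeb, pebkenet), so the last vowel is not what conditions the rule; the final letter is.
"mabub" ends in -b. The stems ending in -b (hikeb → behikeb, bikipob → bebikipob, rikpob → berikpob) add the prefix be-.
The other patterns: stems ending in -n add -et; stems ending in -f add the prefix de-; stems ending in -h or -o insert -ak- after the first vowel.
So mabub → bemabub.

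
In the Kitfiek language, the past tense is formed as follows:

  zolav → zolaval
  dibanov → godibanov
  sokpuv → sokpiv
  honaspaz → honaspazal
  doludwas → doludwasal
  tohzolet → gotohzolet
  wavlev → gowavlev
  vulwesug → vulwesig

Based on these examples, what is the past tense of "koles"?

"koles" has last vowel 'e'. The stems whose last vowel is 'e' (wavlev → gowavlev, tohzolet → gotohzolet) add the prefix go-.
The other patterns: stems whose last vowel is 'a' add -al; stems whose last vowel is 'u' change the last vowel to 'i'.
So koles → gokoles.

gokoles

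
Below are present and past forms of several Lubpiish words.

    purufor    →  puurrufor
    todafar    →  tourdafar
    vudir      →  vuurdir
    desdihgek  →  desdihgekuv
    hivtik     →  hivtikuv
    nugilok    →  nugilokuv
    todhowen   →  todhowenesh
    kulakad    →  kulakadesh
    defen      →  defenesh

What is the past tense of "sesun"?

vudir and hivtik both have last vowel 'i' yet inflect differently (vuurdir, hivtikuv), so the last vowel is not what conditions the rule; the final letter is.
"sesun" ends in -n. The stems ending in -n (todhowen → todhowenesh, defen → defenesh) add -esh.
So sesun → sesunesh.

sesunesh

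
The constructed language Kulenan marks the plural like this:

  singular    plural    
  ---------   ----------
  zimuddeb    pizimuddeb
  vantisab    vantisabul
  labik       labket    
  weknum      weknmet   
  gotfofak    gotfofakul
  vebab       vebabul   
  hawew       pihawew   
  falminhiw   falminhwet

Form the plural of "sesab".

sesabul

"sesab" has last vowel 'a'. The stems whose last vowel is 'a' (vebab → vebabul, gotfofak → gotfofakul, vantisab → vantisabul) add -ul.
So sesab → sesabul.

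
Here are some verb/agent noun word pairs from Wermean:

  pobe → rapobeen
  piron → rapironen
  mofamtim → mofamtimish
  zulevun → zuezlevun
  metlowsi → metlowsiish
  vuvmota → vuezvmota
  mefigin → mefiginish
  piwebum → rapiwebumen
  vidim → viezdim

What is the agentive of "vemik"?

veezmik

"vemik" begins with v-. The stems beginning with v- (vuvmota → vuezvmota, vidim → viezdim) insert -ez- after the first vowel.
The other patterns: stems beginning with p- add ra- … -en around the stem; stems beginning with m- add -ish.
So vemik → veezmik.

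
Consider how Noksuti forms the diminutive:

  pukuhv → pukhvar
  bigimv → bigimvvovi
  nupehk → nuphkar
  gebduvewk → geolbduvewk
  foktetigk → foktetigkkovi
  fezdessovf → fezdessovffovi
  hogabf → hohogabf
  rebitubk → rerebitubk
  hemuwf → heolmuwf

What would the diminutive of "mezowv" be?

"mezowv" has second-to-last letter 'w'. The stems whose second-to-last letter is 'w' (gebduvewk → geolbduvewk, hemuwf → heolmuwf) insert -ol- after the first vowel.
The other patterns: stems whose second-to-last letter is 'h' delete the last vowel and add -ar; stems whose second-to-last letter is 'b' repeat the first consonant+vowel as a prefix; stems whose second-to-last letter is 'g', 'm' or 'v' double the final consonant and add -ovi.
So mezowv → meolzowv.

meolzowv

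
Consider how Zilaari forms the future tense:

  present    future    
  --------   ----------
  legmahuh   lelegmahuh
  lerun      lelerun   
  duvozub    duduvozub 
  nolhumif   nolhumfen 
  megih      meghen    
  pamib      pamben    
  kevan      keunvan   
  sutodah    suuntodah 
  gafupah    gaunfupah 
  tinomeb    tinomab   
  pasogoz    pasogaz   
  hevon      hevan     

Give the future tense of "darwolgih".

legmahuh and megih both end in -h yet inflect differently (lelegmahuh, meghen), so the final letter is not what conditions the rule; the last vowel is.
"darwolgih" has last vowel 'i'. The stems whose last vowel is 'i' (nolhumif → nolhumfen, megih → meghen, pamib → pamben) delete the last vowel and add -en.
So darwolgih → darwolghen.

darwolghen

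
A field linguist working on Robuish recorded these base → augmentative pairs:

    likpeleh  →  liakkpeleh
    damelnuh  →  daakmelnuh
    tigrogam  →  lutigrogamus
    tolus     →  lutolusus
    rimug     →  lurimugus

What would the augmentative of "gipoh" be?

"gipoh" ends in -h. The stems ending in -h (likpeleh → liakkpeleh, damelnuh → daakmelnuh) insert -ak- after the first vowel.
The other pattern: stems ending in -g, -m or -s add lu- … -us around the stem.
So gipoh → giakpoh.

giakpoh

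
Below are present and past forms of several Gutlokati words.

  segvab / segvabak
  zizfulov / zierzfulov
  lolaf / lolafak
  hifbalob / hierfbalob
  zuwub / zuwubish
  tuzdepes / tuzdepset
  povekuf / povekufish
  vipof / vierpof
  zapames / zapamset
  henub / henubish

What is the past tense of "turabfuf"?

turabfufish

"turabfuf" has last vowel 'u'. The stems whose last vowel is 'u' (henub → henubish, zuwub → zuwubish, povekuf → povekufish) add -ish.
The other patterns: stems whose last vowel is 'o' insert -er- after the first vowel; stems whose last vowel is 'a' add -ak; stems whose last vowel is 'e' delete the last vowel and add -et.
So turabfuf → turabfufish.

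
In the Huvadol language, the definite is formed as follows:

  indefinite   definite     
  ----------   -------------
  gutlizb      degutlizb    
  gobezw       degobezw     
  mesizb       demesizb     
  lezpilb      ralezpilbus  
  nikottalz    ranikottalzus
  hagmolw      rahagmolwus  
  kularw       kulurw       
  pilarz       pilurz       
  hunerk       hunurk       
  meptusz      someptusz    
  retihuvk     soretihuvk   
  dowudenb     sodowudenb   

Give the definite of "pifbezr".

"pifbezr" has second-to-last letter 'z'. The stems whose second-to-last letter is 'z' (gutlizb → degutlizb, gobezw → degobezw, mesizb → demesizb) add the prefix de-.
The other patterns: stems whose second-to-last letter is 'l' add ra- … -us around the stem; stems whose second-to-last letter is 'r' change the last vowel to 'u'; stems whose second-to-last letter is 'n', 's' or 'v' add the prefix so-.
So pifbezr → depifbezr.

depifbezr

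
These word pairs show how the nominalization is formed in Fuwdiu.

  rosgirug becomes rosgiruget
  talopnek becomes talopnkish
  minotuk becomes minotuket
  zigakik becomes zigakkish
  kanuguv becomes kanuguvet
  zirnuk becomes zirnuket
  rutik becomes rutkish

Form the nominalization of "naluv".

zirnuk and rutik both end in -k yet inflect differently (zirnuket, rutkish), so the final letter is not what conditions the rule; the last vowel is.
"naluv" has last vowel 'u'. The stems whose last vowel is 'u' (kanuguv → kanuguvet, zirnuk → zirnuket, minotuk → minotuket) add -et.
The other pattern: stems whose last vowel is 'e' or 'i' delete the last vowel and add -ish.
So naluv → naluvet.

naluvet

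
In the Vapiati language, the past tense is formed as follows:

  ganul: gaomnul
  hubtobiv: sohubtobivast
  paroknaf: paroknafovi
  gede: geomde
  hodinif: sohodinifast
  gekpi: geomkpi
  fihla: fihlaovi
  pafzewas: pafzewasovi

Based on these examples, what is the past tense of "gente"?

hodinif and paroknaf both end in -f yet inflect differently (sohodinifast, paroknafovi), so the final letter is not what conditions the rule; the first letter is.
"gente" begins with g-. The stems beginning with g- (gekpi → geomkpi, ganul → gaomnul, gede → geomde) insert -om- after the first vowel.
The other patterns: stems beginning with h- add so- … -ast around the stem; stems beginning with f- or p- add -ovi.
So gente → geomnte.

geomnte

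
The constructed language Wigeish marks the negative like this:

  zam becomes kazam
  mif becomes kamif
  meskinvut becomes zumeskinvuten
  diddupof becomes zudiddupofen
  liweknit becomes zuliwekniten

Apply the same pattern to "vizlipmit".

"vizlipmit" has 3 vowels. The stems with 3 vowels (meskinvut → zumeskinvuten, diddupof → zudiddupofen, liweknit → zuliwekniten) add zu- … -en around the stem.
The other pattern: stems with 1 vowel add the prefix ka-.
So vizlipmit → zuvizlipmiten.

zuvizlipmiten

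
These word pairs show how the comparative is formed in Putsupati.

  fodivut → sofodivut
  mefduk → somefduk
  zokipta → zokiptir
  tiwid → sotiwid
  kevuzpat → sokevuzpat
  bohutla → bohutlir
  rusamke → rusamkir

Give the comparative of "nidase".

kevuzpat and zokipta both have last vowel 'a' yet inflect differently (sokevuzpat, zokiptir), so the last vowel is not what conditions the rule; whether the stem ends in a vowel or a consonant is.
"nidase" ends in a vowel. The stems ending in a vowel (zokipta → zokiptir, rusamke → rusamkir, bohutla → bohutlir) drop the final letter and add -ir.
So nidase → nidasir.

nidasir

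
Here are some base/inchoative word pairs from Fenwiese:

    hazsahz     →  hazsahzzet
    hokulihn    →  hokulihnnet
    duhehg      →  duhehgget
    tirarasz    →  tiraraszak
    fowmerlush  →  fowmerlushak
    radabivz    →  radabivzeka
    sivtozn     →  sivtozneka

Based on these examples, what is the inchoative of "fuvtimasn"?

"fuvtimasn" has second-to-last letter 's'. The stems whose second-to-last letter is 's' (tirarasz → tiraraszak, fowmerlush → fowmerlushak) add -ak.
The other patterns: stems whose second-to-last letter is 'h' double the final consonant and add -et; stems whose second-to-last letter is 'v' or 'z' add -eka.
So fuvtimasn → fuvtimasnak.

fuvtimasnak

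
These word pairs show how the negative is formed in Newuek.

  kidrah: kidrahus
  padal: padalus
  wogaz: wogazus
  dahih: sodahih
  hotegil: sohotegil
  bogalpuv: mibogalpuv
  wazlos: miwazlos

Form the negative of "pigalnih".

kidrah and dahih both end in -h yet inflect differently (kidrahus, sodahih), so the final letter is not what conditions the rule; the last vowel is.
"pigalnih" has last vowel 'i'. The stems whose last vowel is 'i' (dahih → sodahih, hotegil → sohotegil) add the prefix so-.
So pigalnih → sopigalnih.

sopigalnih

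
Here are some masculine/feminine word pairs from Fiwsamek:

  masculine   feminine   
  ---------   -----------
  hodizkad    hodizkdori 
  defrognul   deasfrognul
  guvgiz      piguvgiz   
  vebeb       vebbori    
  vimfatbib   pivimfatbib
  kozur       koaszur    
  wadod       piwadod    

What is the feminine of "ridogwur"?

wadod and hodizkad both end in -d yet inflect differently (piwadod, hodizkdori), so the final letter is not what conditions the rule; the last vowel is.
"ridogwur" has last vowel 'u'. The stems whose last vowel is 'u' (defrognul → deasfrognul, kozur → koaszur) insert -as- after the first vowel.
The other patterns: stems whose last vowel is 'i' or 'o' add the prefix pi-; stems whose last vowel is 'a' or 'e' delete the last vowel and add -ori.
So ridogwur → riasdogwur.

riasdogwur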